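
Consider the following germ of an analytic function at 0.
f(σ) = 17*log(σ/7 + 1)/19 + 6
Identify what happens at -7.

The term (17/19)*log(1 - σ/(-7)) has argument 1 - -7/(-7) = 0 at -7: a logarithmic (infinitely-sheeted) branch point; the remaining terms are analytic or single-valued there.

The point is a logarithmic branch point.


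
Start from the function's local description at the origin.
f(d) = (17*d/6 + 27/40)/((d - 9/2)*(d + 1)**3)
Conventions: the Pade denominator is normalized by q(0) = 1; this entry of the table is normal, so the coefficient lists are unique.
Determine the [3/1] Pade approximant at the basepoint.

The Pade approximant has numerator coefficients [-3/20, -1216429/2571480, 490561/857160, -18685/42858]; denominator coefficients [1, 74311/42858].

Taylor coefficients needed (expand at 0): a_0 = -3/20, a_1 = -23/108, a_2 = 1144/1215, a_3 = -45239/21870, a_4 = 1411909/393660.
Write the denominator as Q(d) = 1 + q1*d. Requiring Q*f - P = O(d^5) with deg P <= 3 kills the coefficients of d^4..d^4 in Q*f:
  d^4: a_4 + q1*a_3 = 0, i.e. 1411909/393660 + (-45239/21870)*q1 = 0.
Solving this linear system: q1 = 74311/42858.
The numerator is Q*f truncated at degree 3: P0 = a_0 = -3/20; P1 = a_1 + q1*a_0 = -1216429/2571480; P2 = a_2 + q1*a_1 = 490561/857160; P3 = a_3 + q1*a_2 = -18685/42858.


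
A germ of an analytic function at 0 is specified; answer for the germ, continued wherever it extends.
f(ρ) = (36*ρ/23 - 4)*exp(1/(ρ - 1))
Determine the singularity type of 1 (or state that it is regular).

The point is an essential singularity.

The exponent 1/(ρ - (1)) has a pole at 1, so exp(1/(ρ - (1))) takes every nonzero value near it: an essential singularity (not a pole of any order).


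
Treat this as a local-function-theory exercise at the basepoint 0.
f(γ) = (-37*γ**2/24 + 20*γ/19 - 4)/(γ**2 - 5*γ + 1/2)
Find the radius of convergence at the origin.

Denominator factor (γ**2 - 5*γ + 1/2): discriminant 23, real irrational roots 5/2 + (1/2)*sqrt(23) and 5/2 - (1/2)*sqrt(23); poles of order 1, moduli 5/2 + (1/2)*sqrt(23) and 5/2 - (1/2)*sqrt(23).
The radius of convergence is the smallest modulus among the singular points: 5/2 - (1/2)*sqrt(23).

The radius of convergence is 5/2 - (1/2)*sqrt(23).


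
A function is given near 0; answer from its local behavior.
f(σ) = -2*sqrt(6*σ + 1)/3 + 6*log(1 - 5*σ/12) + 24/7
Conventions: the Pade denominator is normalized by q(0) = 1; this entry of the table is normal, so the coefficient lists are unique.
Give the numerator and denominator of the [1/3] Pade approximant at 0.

The Pade approximant has numerator coefficients [58/21, 330532913/794202612]; denominator coefficients [1, 134636023/75638344, 302937341/151276688, 108396012053/21783843072].

Taylor coefficients needed (expand at 0): a_0 = 58/21, a_1 = -9/2, a_2 = 119/48, a_3 = -7901/864, a_4 = 465935/13824.
Write the denominator as Q(σ) = 1 + q1*σ + q2*σ^2 + q3*σ^3. Requiring Q*f - P = O(σ^5) with deg P <= 1 kills the coefficients of σ^2..σ^4 in Q*f:
  σ^2: a_2 + q1*a_1 + q2*a_0 = 0, i.e. 119/48 + (-9/2)*q1 + (58/21)*q2 = 0.
  σ^3: a_3 + q1*a_2 + q2*a_1 + q3*a_0 = 0, i.e. -7901/864 + (119/48)*q1 + (-9/2)*q2 + (58/21)*q3 = 0.
  σ^4: a_4 + q1*a_3 + q2*a_2 + q3*a_1 = 0, i.e. 465935/13824 + (-7901/864)*q1 + (119/48)*q2 + (-9/2)*q3 = 0.
Solving this linear system: q1 = 134636023/75638344, q2 = 302937341/151276688, q3 = 108396012053/21783843072.
The numerator is Q*f truncated at degree 1: P0 = a_0 = 58/21; P1 = a_1 + q1*a_0 = 330532913/794202612.


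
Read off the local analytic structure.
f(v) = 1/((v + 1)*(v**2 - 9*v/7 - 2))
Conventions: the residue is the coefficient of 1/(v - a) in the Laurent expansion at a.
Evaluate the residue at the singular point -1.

The residue is 7/2.

At the order-1 pole -1 set g(v) = (v - (-1))*f(v) = 1/(v**2 - 9*v/7 - 2).
Simple pole: residue = g(a) at a = -1, which is 7/2.


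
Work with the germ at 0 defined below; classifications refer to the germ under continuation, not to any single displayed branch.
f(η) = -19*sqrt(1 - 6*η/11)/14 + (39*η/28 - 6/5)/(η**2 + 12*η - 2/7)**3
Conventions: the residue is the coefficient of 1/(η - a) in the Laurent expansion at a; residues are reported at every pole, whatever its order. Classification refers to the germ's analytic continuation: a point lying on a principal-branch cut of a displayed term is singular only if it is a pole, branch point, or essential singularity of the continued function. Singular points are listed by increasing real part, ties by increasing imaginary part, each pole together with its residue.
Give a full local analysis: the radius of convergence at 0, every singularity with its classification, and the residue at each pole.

Radius of convergence at 0: -6 + (1/7)*sqrt(1778).
At -6 - (1/7)*sqrt(1778): a pole of order 3; residue (14049/2621930240)*sqrt(1778).
At -6 + (1/7)*sqrt(1778): a pole of order 3; residue -(14049/2621930240)*sqrt(1778).
At 11/6: an algebraic (square-root) branch point.

Denominator factor (η**2 + 12*η - 2/7)^3: discriminant 1016/7, real irrational roots -6 + (1/7)*sqrt(1778) and -6 - (1/7)*sqrt(1778); poles of order 3, moduli -6 + (1/7)*sqrt(1778) and 6 + (1/7)*sqrt(1778).
Branch term (-19/14)*sqrt(1 - η/(11/6)): its argument vanishes at η = 11/6, a square-root branch point, modulus 11/6.
The radius of convergence is the smallest modulus among the singular points: -6 + (1/7)*sqrt(1778).
The branch term is analytic at -6 - (1/7)*sqrt(1778) and contributes nothing to the residue; only the rational part matters.
The factor η**2 + 12*η - 2/7 splits as (η - a)(η - a') with a = -6 - (1/7)*sqrt(1778), a' = -6 + (1/7)*sqrt(1778). At the order-3 pole a set g(η) = (η - a)^3*(rational part) = [39*η/28 - 6/5] / (η - a')^3.
Order-3 pole: residue = g''(a)/2; g''(-6 - (1/7)*sqrt(1778)) = (14049/1310965120)*sqrt(1778), so the residue is (14049/2621930240)*sqrt(1778).
The branch term is analytic at -6 + (1/7)*sqrt(1778) and contributes nothing to the residue; only the rational part matters.
The factor η**2 + 12*η - 2/7 splits as (η - a)(η - a') with a = -6 + (1/7)*sqrt(1778), a' = -6 - (1/7)*sqrt(1778). At the order-3 pole a set g(η) = (η - a)^3*(rational part) = [39*η/28 - 6/5] / (η - a')^3.
Order-3 pole: residue = g''(a)/2; g''(-6 + (1/7)*sqrt(1778)) = -(14049/1310965120)*sqrt(1778), so the residue is -(14049/2621930240)*sqrt(1778).
List the singular points by increasing real part (a conjugate pair: the negative imaginary part first).


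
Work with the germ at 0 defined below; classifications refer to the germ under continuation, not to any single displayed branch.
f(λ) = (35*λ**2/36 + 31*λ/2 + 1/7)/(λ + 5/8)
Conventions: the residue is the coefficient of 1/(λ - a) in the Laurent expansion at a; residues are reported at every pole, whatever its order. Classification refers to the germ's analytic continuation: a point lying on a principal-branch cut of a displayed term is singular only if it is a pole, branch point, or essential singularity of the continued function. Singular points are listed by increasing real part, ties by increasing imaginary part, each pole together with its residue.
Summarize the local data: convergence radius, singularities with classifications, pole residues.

Denominator factor (λ + 5/8): pole of order 1 at -5/8, modulus 5/8.
The radius of convergence is the smallest modulus among the singular points: 5/8.
At the order-1 pole -5/8 set g(λ) = (λ - (-5/8))*f(λ) = 35*λ**2/36 + 31*λ/2 + 1/7.
Simple pole: residue = g(a) at a = -5/8, which is -147811/16128.

Radius of convergence at 0: 5/8.
At -5/8: a pole of order 1; residue -147811/16128.


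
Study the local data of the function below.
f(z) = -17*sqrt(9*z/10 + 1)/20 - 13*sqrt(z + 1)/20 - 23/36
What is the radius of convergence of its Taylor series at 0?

The radius of convergence is 1.

Branch term (-13/20)*sqrt(1 - z/(-1)): its argument vanishes at z = -1, a square-root branch point, modulus 1.
Branch term (-17/20)*sqrt(1 - z/(-10/9)): its argument vanishes at z = -10/9, a square-root branch point, modulus 10/9.
The radius of convergence is the smallest modulus among the singular points: 1.


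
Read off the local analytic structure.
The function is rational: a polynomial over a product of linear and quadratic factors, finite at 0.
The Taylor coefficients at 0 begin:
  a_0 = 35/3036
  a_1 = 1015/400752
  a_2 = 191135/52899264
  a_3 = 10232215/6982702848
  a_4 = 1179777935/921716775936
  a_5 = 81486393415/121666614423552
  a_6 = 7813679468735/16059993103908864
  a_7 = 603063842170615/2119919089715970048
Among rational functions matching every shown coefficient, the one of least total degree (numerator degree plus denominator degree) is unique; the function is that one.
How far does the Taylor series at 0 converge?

The radius of convergence is 11/7.

No rational of total degree below 2 reproduces all 8 coefficients; solving the [0/2] Pade equations on them gives f(ξ) = -1/(23*(ξ - 11/7)*(ξ + 12/5)), whose expansion matches every shown term.
Denominator factor (ξ - 11/7): pole of order 1 at 11/7, modulus 11/7.
Denominator factor (ξ + 12/5): pole of order 1 at -12/5, modulus 12/5.
The radius of convergence is the smallest modulus among the singular points: 11/7.


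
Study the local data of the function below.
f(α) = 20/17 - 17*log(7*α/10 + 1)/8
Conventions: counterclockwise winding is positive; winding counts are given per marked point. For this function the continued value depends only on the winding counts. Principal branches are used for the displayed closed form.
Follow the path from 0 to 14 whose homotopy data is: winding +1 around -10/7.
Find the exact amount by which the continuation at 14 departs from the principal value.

The rational part is single-valued and drops out of the difference; each branch term changes only by its own monodromy.
(-17/8)*log(1 - α/(-10/7)): each positive loop around -10/7 adds 2*pi*i to the log, so winding +1 contributes (-17/8)*(1)*2*pi*i = -(17/4)*pi*i.
Summing the contributions at α = 14 gives -(17/4)*pi*i.

Continued minus principal equals -(17/4)*pi*i.


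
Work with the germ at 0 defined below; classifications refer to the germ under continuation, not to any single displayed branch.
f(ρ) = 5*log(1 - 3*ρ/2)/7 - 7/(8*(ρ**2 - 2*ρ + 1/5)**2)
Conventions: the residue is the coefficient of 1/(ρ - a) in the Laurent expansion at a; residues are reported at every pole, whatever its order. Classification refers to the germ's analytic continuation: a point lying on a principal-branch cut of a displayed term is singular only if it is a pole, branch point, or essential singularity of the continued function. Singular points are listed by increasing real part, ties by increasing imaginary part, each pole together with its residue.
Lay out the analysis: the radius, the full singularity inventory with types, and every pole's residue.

Radius of convergence at 0: 1 - (2/5)*sqrt(5).
At 1 - (2/5)*sqrt(5): a pole of order 2; residue -(35/256)*sqrt(5).
At 2/3: a logarithmic branch point.
At 1 + (2/5)*sqrt(5): a pole of order 2; residue (35/256)*sqrt(5).

Denominator factor (ρ**2 - 2*ρ + 1/5)^2: discriminant 16/5, real irrational roots 1 + (2/5)*sqrt(5) and 1 - (2/5)*sqrt(5); poles of order 2, moduli 1 + (2/5)*sqrt(5) and 1 - (2/5)*sqrt(5).
Branch term (5/7)*log(1 - ρ/(2/3)): its argument vanishes at ρ = 2/3, a logarithmic branch point, modulus 2/3.
The radius of convergence is the smallest modulus among the singular points: 1 - (2/5)*sqrt(5).
The branch term is analytic at 1 - (2/5)*sqrt(5) and contributes nothing to the residue; only the rational part matters.
The factor ρ**2 - 2*ρ + 1/5 splits as (ρ - a)(ρ - a') with a = 1 - (2/5)*sqrt(5), a' = 1 + (2/5)*sqrt(5). At the order-2 pole a set g(ρ) = (ρ - a)^2*(rational part) = [-7/8] / (ρ - a')^2.
Order-2 pole: residue = g'(a); g'(1 - (2/5)*sqrt(5)) = -(35/256)*sqrt(5), so the residue is -(35/256)*sqrt(5).
The branch term is analytic at 1 + (2/5)*sqrt(5) and contributes nothing to the residue; only the rational part matters.
The factor ρ**2 - 2*ρ + 1/5 splits as (ρ - a)(ρ - a') with a = 1 + (2/5)*sqrt(5), a' = 1 - (2/5)*sqrt(5). At the order-2 pole a set g(ρ) = (ρ - a)^2*(rational part) = [-7/8] / (ρ - a')^2.
Order-2 pole: residue = g'(a); g'(1 + (2/5)*sqrt(5)) = (35/256)*sqrt(5), so the residue is (35/256)*sqrt(5).
List the singular points by increasing real part (a conjugate pair: the negative imaginary part first).


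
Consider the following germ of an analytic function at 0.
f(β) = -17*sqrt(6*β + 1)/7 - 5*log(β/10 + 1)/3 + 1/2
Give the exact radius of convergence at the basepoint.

Branch term (-5/3)*log(1 - β/(-10)): its argument vanishes at β = -10, a logarithmic branch point, modulus 10.
Branch term (-17/7)*sqrt(1 - β/(-1/6)): its argument vanishes at β = -1/6, a square-root branch point, modulus 1/6.
The radius of convergence is the smallest modulus among the singular points: 1/6.

The radius of convergence is 1/6.


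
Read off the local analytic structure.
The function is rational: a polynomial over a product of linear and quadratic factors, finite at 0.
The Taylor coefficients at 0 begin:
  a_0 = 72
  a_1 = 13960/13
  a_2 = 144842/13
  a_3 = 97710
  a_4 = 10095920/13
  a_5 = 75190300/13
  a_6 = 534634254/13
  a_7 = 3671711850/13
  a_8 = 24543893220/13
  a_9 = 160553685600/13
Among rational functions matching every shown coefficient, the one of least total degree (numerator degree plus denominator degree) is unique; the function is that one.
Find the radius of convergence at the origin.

The radius of convergence is -5/4 + (1/4)*sqrt(33).

No rational of total degree below 8 reproduces all 10 coefficients; solving the [2/6] Pade equations on them gives f(ν) = (-ν**2/4 + 10*ν/13 - 9)/(ν**2 + 5*ν/2 - 1/2)**3, whose expansion matches every shown term.
Denominator factor (ν**2 + 5*ν/2 - 1/2)^3: discriminant 33/4, real irrational roots -5/4 + (1/4)*sqrt(33) and -5/4 - (1/4)*sqrt(33); poles of order 3, moduli -5/4 + (1/4)*sqrt(33) and 5/4 + (1/4)*sqrt(33).
The radius of convergence is the smallest modulus among the singular points: -5/4 + (1/4)*sqrt(33).


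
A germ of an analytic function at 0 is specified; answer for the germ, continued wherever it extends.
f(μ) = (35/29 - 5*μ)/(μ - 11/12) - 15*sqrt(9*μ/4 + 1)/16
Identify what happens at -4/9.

The term (-15/16)*sqrt(1 - μ/(-4/9)) has argument 1 - -4/9/(-4/9) = 0 at -4/9: a square-root (algebraic, two-sheeted) branch point; the remaining terms are analytic or single-valued there.

The point is an algebraic (square-root) branch point.


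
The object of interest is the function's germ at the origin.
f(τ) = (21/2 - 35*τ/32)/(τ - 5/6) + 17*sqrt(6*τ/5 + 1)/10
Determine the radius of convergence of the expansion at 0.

The radius of convergence is 5/6.

Denominator factor (τ - 5/6): pole of order 1 at 5/6, modulus 5/6.
Branch term (17/10)*sqrt(1 - τ/(-5/6)): its argument vanishes at τ = -5/6, a square-root branch point, modulus 5/6.
The radius of convergence is the smallest modulus among the singular points: 5/6.


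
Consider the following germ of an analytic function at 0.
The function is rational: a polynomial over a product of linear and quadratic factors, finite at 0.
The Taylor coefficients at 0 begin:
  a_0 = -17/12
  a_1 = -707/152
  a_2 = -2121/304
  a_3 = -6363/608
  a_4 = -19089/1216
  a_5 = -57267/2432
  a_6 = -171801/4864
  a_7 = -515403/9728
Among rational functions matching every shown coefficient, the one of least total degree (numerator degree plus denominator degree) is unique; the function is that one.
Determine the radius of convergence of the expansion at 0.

The radius of convergence is 2/3.

No rational of total degree below 2 reproduces all 8 coefficients; solving the [1/1] Pade equations on them gives f(r) = (32*r/19 + 17/18)/(r - 2/3), whose expansion matches every shown term.
Denominator factor (r - 2/3): pole of order 1 at 2/3, modulus 2/3.
The radius of convergence is the smallest modulus among the singular points: 2/3.


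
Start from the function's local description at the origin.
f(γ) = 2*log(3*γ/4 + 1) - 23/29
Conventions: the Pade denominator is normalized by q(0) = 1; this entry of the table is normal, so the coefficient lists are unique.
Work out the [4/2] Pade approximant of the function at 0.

Taylor coefficients needed (expand at 0): a_0 = -23/29, a_1 = 3/2, a_2 = -9/16, a_3 = 9/32, a_4 = -81/512, a_5 = 243/2560, a_6 = -243/4096.
Write the denominator as Q(γ) = 1 + q1*γ + q2*γ^2. Requiring Q*f - P = O(γ^7) with deg P <= 4 kills the coefficients of γ^5..γ^6 in Q*f:
  γ^5: a_5 + q1*a_4 + q2*a_3 = 0, i.e. 243/2560 + (-81/512)*q1 + (9/32)*q2 = 0.
  γ^6: a_6 + q1*a_5 + q2*a_4 = 0, i.e. -243/4096 + (243/2560)*q1 + (-81/512)*q2 = 0.
Solving this linear system: q1 = 1, q2 = 9/40.
The numerator is Q*f truncated at degree 4: P0 = a_0 = -23/29; P1 = a_1 + q1*a_0 = 41/58; P2 = a_2 + q1*a_1 + q2*a_0 = 1761/2320; P3 = a_3 + q1*a_2 + q2*a_1 = 9/160; P4 = a_4 + q1*a_3 + q2*a_2 = -9/2560.

The Pade approximant has numerator coefficients [-23/29, 41/58, 1761/2320, 9/160, -9/2560]; denominator coefficients [1, 1, 9/40].


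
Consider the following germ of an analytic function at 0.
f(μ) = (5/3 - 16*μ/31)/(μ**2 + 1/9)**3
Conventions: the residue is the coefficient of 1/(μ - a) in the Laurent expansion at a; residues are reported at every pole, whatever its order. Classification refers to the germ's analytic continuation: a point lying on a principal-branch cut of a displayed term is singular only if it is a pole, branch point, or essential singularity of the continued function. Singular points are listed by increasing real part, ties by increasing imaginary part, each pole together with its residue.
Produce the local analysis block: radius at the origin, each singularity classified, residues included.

Radius of convergence at 0: 1/3.
At -(1/3)*i: a pole of order 3; residue (1215/16)*i.
At (1/3)*i: a pole of order 3; residue -(1215/16)*i.

Denominator factor (μ**2 + 1/9)^3: discriminant -4/9, complex-conjugate roots (1/3)*i and -(1/3)*i; poles of order 3, moduli 1/3 and 1/3.
The radius of convergence is the smallest modulus among the singular points: 1/3.
The factor μ**2 + 1/9 splits as (μ - a)(μ - a') with a = -(1/3)*i, a' = (1/3)*i. At the order-3 pole a set g(μ) = (μ - a)^3*f(μ) = [5/3 - 16*μ/31] / (μ - a')^3.
Order-3 pole: residue = g''(a)/2; g''(-(1/3)*i) = (1215/8)*i, so the residue is (1215/16)*i.
The factor μ**2 + 1/9 splits as (μ - a)(μ - a') with a = (1/3)*i, a' = -(1/3)*i. At the order-3 pole a set g(μ) = (μ - a)^3*f(μ) = [5/3 - 16*μ/31] / (μ - a')^3.
Order-3 pole: residue = g''(a)/2; g''((1/3)*i) = -(1215/8)*i, so the residue is -(1215/16)*i.
List the singular points by increasing real part (a conjugate pair: the negative imaginary part first).


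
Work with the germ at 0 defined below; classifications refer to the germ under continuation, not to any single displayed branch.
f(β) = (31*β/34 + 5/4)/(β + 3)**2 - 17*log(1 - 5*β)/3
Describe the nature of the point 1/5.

The point is a logarithmic branch point.

The term (-17/3)*log(1 - β/(1/5)) has argument 1 - 1/5/(1/5) = 0 at 1/5: a logarithmic (infinitely-sheeted) branch point; the remaining terms are analytic or single-valued there.


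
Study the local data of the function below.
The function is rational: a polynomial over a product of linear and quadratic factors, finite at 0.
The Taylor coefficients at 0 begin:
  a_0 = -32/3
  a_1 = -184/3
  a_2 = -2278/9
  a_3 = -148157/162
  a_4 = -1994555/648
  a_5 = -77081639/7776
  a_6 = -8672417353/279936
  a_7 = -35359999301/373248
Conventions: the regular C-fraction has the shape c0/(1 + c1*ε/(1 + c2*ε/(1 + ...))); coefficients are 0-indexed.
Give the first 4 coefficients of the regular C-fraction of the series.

Taylor coefficients (read off): a_0 = -32/3, a_1 = -184/3, a_2 = -2278/9, a_3 = -148157/162.
c0 = a_0 = -32/3. Peel one level at a time: if S = 1 + c*ε/S' with S'(0) = 1, then c is the ε-coefficient of S and S' = c*ε/(S - 1).
S_1 = c0/f = 1 + (-23/4)*ε + (28/3)*ε^2 + ...; c1 = -23/4.
S_2 = c1*ε/(S_1 - 1) = 1 + (112/69)*ε + (30272/14283)*ε^2 + ...; c2 = 112/69.
S_3 = c2*ε/(S_2 - 1) = 1 + (-1892/1449)*ε + ...; c3 = -1892/1449.

The regular C-fraction coefficients are [-32/3, -23/4, 112/69, -1892/1449].


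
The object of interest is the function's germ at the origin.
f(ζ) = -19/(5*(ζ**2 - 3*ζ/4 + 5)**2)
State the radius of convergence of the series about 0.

The radius of convergence is sqrt(5).

Denominator factor (ζ**2 - 3*ζ/4 + 5)^2: discriminant -311/16, complex-conjugate roots (3/8) + ((1/8)*sqrt(311))*i and (3/8) - ((1/8)*sqrt(311))*i; poles of order 2, moduli sqrt(5) and sqrt(5).
The radius of convergence is the smallest modulus among the singular points: sqrt(5).


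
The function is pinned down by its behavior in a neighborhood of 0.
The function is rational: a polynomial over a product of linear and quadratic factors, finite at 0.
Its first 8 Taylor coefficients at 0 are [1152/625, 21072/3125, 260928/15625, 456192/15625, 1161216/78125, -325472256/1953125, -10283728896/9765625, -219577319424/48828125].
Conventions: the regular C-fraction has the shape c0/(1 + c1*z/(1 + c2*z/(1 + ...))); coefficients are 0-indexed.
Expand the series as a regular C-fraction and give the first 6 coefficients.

Taylor coefficients (read off): a_0 = 1152/625, a_1 = 21072/3125, a_2 = 260928/15625, a_3 = 456192/15625, a_4 = 1161216/78125, a_5 = -325472256/1953125.
c0 = a_0 = 1152/625. Peel one level at a time: if S = 1 + c*z/S' with S'(0) = 1, then c is the z-coefficient of S and S' = c*z/(S - 1).
S_1 = c0/f = 1 + (-439/120)*z + (62257/14400)*z^2 + ...; c1 = -439/120.
S_2 = c1*z/(S_1 - 1) = 1 + (62257/52680)*z + (8688816/4818025)*z^2 + ...; c2 = 62257/52680.
S_3 = c2*z/(S_2 - 1) = 1 + (-208531584/136654115)*z + (-106639151616/96898351225)*z^2 + ...; c3 = -208531584/136654115.
S_4 = c3*z/(S_3 - 1) = 1 + (-4515295868/6260875205)*z + (-18061183472/10113319225)*z^2 + ...; c4 = -4515295868/6260875205.
S_5 = c4*z/(S_4 - 1) = 1 + (-249028/100565)*z + ...; c5 = -249028/100565.

The regular C-fraction coefficients are [1152/625, -439/120, 62257/52680, -208531584/136654115, -4515295868/6260875205, -249028/100565].


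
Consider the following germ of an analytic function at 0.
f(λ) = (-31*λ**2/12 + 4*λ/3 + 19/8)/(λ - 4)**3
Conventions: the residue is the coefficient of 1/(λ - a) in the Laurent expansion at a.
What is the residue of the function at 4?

At the order-3 pole 4 set g(λ) = (λ - (4))^3*f(λ) = -31*λ**2/12 + 4*λ/3 + 19/8.
Order-3 pole: residue = g''(a)/2; g''(4) = -31/6, so the residue is -31/12.

The residue is -31/12.


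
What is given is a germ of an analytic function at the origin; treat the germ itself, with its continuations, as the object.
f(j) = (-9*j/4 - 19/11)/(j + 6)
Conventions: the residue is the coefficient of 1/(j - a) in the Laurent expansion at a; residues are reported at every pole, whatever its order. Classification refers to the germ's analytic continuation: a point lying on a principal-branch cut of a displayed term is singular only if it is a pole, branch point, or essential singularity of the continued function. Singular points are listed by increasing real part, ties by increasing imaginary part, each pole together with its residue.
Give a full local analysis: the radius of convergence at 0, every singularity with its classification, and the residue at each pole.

Denominator factor (j + 6): pole of order 1 at -6, modulus 6.
The radius of convergence is the smallest modulus among the singular points: 6.
At the order-1 pole -6 set g(j) = (j - (-6))*f(j) = -9*j/4 - 19/11.
Simple pole: residue = g(a) at a = -6, which is 259/22.

Radius of convergence at 0: 6.
At -6: a pole of order 1; residue 259/22.


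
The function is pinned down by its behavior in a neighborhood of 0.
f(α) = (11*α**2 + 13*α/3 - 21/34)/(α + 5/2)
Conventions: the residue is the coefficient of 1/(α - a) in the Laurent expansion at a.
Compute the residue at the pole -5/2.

The residue is 11689/204.

At the order-1 pole -5/2 set g(α) = (α - (-5/2))*f(α) = 11*α**2 + 13*α/3 - 21/34.
Simple pole: residue = g(a) at a = -5/2, which is 11689/204.


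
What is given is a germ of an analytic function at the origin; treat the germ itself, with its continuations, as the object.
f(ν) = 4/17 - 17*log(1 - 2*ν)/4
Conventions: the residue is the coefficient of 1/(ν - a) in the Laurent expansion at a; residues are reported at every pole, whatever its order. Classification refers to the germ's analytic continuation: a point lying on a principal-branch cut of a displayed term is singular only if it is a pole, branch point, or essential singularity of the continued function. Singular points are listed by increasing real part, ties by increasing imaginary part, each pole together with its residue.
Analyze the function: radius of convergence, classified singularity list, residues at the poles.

Branch term (-17/4)*log(1 - ν/(1/2)): its argument vanishes at ν = 1/2, a logarithmic branch point, modulus 1/2.
The radius of convergence is the smallest modulus among the singular points: 1/2.

Radius of convergence at 0: 1/2.
At 1/2: a logarithmic branch point.


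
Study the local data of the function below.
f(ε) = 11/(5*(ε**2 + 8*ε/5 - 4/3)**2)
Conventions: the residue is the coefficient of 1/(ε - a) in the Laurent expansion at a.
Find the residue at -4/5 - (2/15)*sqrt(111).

The factor ε**2 + 8*ε/5 - 4/3 splits as (ε - a)(ε - a') with a = -4/5 - (2/15)*sqrt(111), a' = -4/5 + (2/15)*sqrt(111). At the order-2 pole a set g(ε) = (ε - a)^2*f(ε) = [11/5] / (ε - a')^2.
Order-2 pole: residue = g'(a); g'(-4/5 - (2/15)*sqrt(111)) = (825/43808)*sqrt(111), so the residue is (825/43808)*sqrt(111).

The residue is (825/43808)*sqrt(111).


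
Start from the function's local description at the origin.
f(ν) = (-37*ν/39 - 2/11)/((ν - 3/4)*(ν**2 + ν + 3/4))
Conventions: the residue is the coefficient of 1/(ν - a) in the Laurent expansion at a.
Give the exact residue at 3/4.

The residue is -2044/4719.

At the order-1 pole 3/4 set g(ν) = (ν - (3/4))*f(ν) = (-37*ν/39 - 2/11)/(ν**2 + ν + 3/4).
Simple pole: residue = g(a) at a = 3/4, which is -2044/4719.


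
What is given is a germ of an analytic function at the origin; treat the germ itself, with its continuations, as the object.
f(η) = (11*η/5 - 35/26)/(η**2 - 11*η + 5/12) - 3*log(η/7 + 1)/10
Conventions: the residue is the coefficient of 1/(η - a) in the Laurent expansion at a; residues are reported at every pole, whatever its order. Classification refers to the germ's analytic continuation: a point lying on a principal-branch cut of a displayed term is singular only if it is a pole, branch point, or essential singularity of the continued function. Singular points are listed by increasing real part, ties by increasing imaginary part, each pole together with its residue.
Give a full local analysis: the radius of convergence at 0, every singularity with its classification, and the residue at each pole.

Radius of convergence at 0: 11/2 - (1/6)*sqrt(1074).
At -7: a logarithmic branch point.
At 11/2 - (1/6)*sqrt(1074): a pole of order 1; residue 11/10 - (699/23270)*sqrt(1074).
At 11/2 + (1/6)*sqrt(1074): a pole of order 1; residue 11/10 + (699/23270)*sqrt(1074).

Denominator factor (η**2 - 11*η + 5/12): discriminant 358/3, real irrational roots 11/2 + (1/6)*sqrt(1074) and 11/2 - (1/6)*sqrt(1074); poles of order 1, moduli 11/2 + (1/6)*sqrt(1074) and 11/2 - (1/6)*sqrt(1074).
Branch term (-3/10)*log(1 - η/(-7)): its argument vanishes at η = -7, a logarithmic branch point, modulus 7.
The radius of convergence is the smallest modulus among the singular points: 11/2 - (1/6)*sqrt(1074).
The branch term is analytic at 11/2 - (1/6)*sqrt(1074) and contributes nothing to the residue; only the rational part matters.
The factor η**2 - 11*η + 5/12 splits as (η - a)(η - a') with a = 11/2 - (1/6)*sqrt(1074), a' = 11/2 + (1/6)*sqrt(1074). At the order-1 pole a set g(η) = (η - a)*(rational part) = [11*η/5 - 35/26] / (η - a').
Simple pole: residue = g(a) at a = 11/2 - (1/6)*sqrt(1074), which is 11/10 - (699/23270)*sqrt(1074).
The branch term is analytic at 11/2 + (1/6)*sqrt(1074) and contributes nothing to the residue; only the rational part matters.
The factor η**2 - 11*η + 5/12 splits as (η - a)(η - a') with a = 11/2 + (1/6)*sqrt(1074), a' = 11/2 - (1/6)*sqrt(1074). At the order-1 pole a set g(η) = (η - a)*(rational part) = [11*η/5 - 35/26] / (η - a').
Simple pole: residue = g(a) at a = 11/2 + (1/6)*sqrt(1074), which is 11/10 + (699/23270)*sqrt(1074).
List the singular points by increasing real part (a conjugate pair: the negative imaginary part first).


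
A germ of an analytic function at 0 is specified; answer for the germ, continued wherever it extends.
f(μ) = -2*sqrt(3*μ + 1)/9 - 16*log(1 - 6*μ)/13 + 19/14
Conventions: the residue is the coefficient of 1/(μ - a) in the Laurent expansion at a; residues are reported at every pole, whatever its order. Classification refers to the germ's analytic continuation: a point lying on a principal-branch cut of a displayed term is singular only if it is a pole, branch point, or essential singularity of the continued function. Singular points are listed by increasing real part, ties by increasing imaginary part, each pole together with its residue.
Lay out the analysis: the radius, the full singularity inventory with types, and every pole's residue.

Branch term (-16/13)*log(1 - μ/(1/6)): its argument vanishes at μ = 1/6, a logarithmic branch point, modulus 1/6.
Branch term (-2/9)*sqrt(1 - μ/(-1/3)): its argument vanishes at μ = -1/3, a square-root branch point, modulus 1/3.
The radius of convergence is the smallest modulus among the singular points: 1/6.
List the singular points by increasing real part (a conjugate pair: the negative imaginary part first).

Radius of convergence at 0: 1/6.
At -1/3: an algebraic (square-root) branch point.
At 1/6: a logarithmic branch point.


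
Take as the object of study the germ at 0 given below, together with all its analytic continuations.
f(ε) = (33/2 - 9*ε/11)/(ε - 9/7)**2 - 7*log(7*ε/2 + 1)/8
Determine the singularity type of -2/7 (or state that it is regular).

The point is a logarithmic branch point.

The term (-7/8)*log(1 - ε/(-2/7)) has argument 1 - -2/7/(-2/7) = 0 at -2/7: a logarithmic (infinitely-sheeted) branch point; the remaining terms are analytic or single-valued there.


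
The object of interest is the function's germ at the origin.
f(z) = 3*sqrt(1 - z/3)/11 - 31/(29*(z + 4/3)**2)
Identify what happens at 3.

The point is an algebraic (square-root) branch point.

The term (3/11)*sqrt(1 - z/(3)) has argument 1 - 3/(3) = 0 at 3: a square-root (algebraic, two-sheeted) branch point; the remaining terms are analytic or single-valued there.


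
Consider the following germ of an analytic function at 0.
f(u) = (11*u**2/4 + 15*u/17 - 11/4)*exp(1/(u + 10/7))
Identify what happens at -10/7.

The point is an essential singularity.

The exponent 1/(u - (-10/7)) has a pole at -10/7, so exp(1/(u - (-10/7))) takes every nonzero value near it: an essential singularity (not a pole of any order).


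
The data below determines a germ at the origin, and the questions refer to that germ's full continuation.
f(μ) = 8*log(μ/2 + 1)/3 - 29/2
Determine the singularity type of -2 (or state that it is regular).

The point is a logarithmic branch point.

The term (8/3)*log(1 - μ/(-2)) has argument 1 - -2/(-2) = 0 at -2: a logarithmic (infinitely-sheeted) branch point; the remaining terms are analytic or single-valued there.


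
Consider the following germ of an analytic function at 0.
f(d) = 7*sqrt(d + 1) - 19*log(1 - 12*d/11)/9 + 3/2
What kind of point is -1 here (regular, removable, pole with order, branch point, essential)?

The point is an algebraic (square-root) branch point.

The term (7)*sqrt(1 - d/(-1)) has argument 1 - -1/(-1) = 0 at -1: a square-root (algebraic, two-sheeted) branch point; the remaining terms are analytic or single-valued there.


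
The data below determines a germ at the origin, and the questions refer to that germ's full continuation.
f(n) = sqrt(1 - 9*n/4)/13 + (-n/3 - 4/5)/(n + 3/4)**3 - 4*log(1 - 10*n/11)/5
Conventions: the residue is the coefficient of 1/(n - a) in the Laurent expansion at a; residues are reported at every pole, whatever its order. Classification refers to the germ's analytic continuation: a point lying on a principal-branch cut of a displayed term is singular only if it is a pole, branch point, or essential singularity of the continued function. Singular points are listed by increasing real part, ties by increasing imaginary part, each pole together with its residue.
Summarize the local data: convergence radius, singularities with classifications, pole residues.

Denominator factor (n + 3/4)^3: pole of order 3 at -3/4, modulus 3/4.
Branch term (1/13)*sqrt(1 - n/(4/9)): its argument vanishes at n = 4/9, a square-root branch point, modulus 4/9.
Branch term (-4/5)*log(1 - n/(11/10)): its argument vanishes at n = 11/10, a logarithmic branch point, modulus 11/10.
The radius of convergence is the smallest modulus among the singular points: 4/9.
The branch terms are analytic at -3/4 and contribute nothing to the residue; only the rational part matters.
At the order-3 pole -3/4 set g(n) = (n - (-3/4))^3*(rational part) = -n/3 - 4/5.
Order-3 pole: residue = g''(a)/2; g''(-3/4) = 0, so the residue is 0.
List the singular points by increasing real part (a conjugate pair: the negative imaginary part first).

Radius of convergence at 0: 4/9.
At -3/4: a pole of order 3; residue 0.
At 4/9: an algebraic (square-root) branch point.
At 11/10: a logarithmic branch point.


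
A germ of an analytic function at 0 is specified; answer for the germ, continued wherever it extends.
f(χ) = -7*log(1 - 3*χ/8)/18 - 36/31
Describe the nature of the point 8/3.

The point is a logarithmic branch point.

The term (-7/18)*log(1 - χ/(8/3)) has argument 1 - 8/3/(8/3) = 0 at 8/3: a logarithmic (infinitely-sheeted) branch point; the remaining terms are analytic or single-valued there.


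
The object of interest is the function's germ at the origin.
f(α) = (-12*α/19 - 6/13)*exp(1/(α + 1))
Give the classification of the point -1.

The point is an essential singularity.

The exponent 1/(α - (-1)) has a pole at -1, so exp(1/(α - (-1))) takes every nonzero value near it: an essential singularity (not a pole of any order).


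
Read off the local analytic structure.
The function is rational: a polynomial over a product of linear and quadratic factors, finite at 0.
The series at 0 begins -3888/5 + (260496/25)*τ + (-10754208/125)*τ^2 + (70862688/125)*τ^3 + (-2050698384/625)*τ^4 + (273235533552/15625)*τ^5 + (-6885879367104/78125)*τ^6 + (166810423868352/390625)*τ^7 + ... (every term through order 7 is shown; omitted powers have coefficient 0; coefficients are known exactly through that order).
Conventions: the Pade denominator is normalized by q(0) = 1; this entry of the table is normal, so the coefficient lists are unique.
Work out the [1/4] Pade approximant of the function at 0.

Taylor coefficients needed (read off): a_0 = -3888/5, a_1 = 260496/25, a_2 = -10754208/125, a_3 = 70862688/125, a_4 = -2050698384/625, a_5 = 273235533552/15625.
Write the denominator as Q(τ) = 1 + q1*τ + q2*τ^2 + q3*τ^3 + q4*τ^4. Requiring Q*f - P = O(τ^6) with deg P <= 1 kills the coefficients of τ^2..τ^5 in Q*f:
  τ^2: a_2 + q1*a_1 + q2*a_0 = 0, i.e. -10754208/125 + (260496/25)*q1 + (-3888/5)*q2 = 0.
  τ^3: a_3 + q1*a_2 + q2*a_1 + q3*a_0 = 0, i.e. 70862688/125 + (-10754208/125)*q1 + (260496/25)*q2 + (-3888/5)*q3 = 0.
  τ^4: a_4 + q1*a_3 + q2*a_2 + q3*a_1 + q4*a_0 = 0, i.e. -2050698384/625 + (70862688/125)*q1 + (-10754208/125)*q2 + (260496/25)*q3 + (-3888/5)*q4 = 0.
  τ^5: a_5 + q1*a_4 + q2*a_3 + q3*a_2 + q4*a_1 = 0, i.e. 273235533552/15625 + (-2050698384/625)*q1 + (70862688/125)*q2 + (-10754208/125)*q3 + (260496/25)*q4 = 0.
Solving this linear system: q1 = 841/65, q2 = 20389/325, q3 = 224547/1625, q4 = 201042/1625.
The numerator is Q*f truncated at degree 1: P0 = a_0 = -3888/5; P1 = a_1 + q1*a_0 = 23328/65.

The Pade approximant has numerator coefficients [-3888/5, 23328/65]; denominator coefficients [1, 841/65, 20389/325, 224547/1625, 201042/1625].


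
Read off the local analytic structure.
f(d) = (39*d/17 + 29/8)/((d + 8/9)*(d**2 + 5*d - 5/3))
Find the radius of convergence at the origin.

The radius of convergence is -5/2 + (1/6)*sqrt(285).

Denominator factor (d + 8/9): pole of order 1 at -8/9, modulus 8/9.
Denominator factor (d**2 + 5*d - 5/3): discriminant 95/3, real irrational roots -5/2 + (1/6)*sqrt(285) and -5/2 - (1/6)*sqrt(285); poles of order 1, moduli -5/2 + (1/6)*sqrt(285) and 5/2 + (1/6)*sqrt(285).
The radius of convergence is the smallest modulus among the singular points: -5/2 + (1/6)*sqrt(285).


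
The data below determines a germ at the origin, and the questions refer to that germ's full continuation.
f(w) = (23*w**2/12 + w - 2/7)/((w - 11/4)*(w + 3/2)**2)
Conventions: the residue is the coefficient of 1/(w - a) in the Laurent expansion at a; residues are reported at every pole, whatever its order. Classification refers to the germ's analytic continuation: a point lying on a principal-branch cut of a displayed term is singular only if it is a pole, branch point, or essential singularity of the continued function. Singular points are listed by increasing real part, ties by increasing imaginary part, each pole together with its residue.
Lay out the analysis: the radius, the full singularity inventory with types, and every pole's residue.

Radius of convergence at 0: 3/2.
At -3/2: a pole of order 2; residue 1978/2023.
At 11/4: a pole of order 1; residue 22793/24276.

Denominator factor (w + 3/2)^2: pole of order 2 at -3/2, modulus 3/2.
Denominator factor (w - 11/4): pole of order 1 at 11/4, modulus 11/4.
The radius of convergence is the smallest modulus among the singular points: 3/2.
At the order-2 pole -3/2 set g(w) = (w - (-3/2))^2*f(w) = (23*w**2/12 + w - 2/7)/(w - 11/4).
Order-2 pole: residue = g'(a); g'(-3/2) = 1978/2023, so the residue is 1978/2023.
At the order-1 pole 11/4 set g(w) = (w - (11/4))*f(w) = (23*w**2/12 + w - 2/7)/(w + 3/2)**2.
Simple pole: residue = g(a) at a = 11/4, which is 22793/24276.
List the singular points by increasing real part (a conjugate pair: the negative imaginary part first).


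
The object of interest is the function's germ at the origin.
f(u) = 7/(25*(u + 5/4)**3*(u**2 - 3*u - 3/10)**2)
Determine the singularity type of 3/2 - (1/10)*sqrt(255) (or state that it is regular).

The point is a pole of order 2.

The denominator factor u**2 - 3*u - 3/10 vanishes at 3/2 - (1/10)*sqrt(255) and appears to the power 2; the numerator there equals 7/25, nonzero, and no other factor vanishes.
Hence a pole whose order is the multiplicity, 2.


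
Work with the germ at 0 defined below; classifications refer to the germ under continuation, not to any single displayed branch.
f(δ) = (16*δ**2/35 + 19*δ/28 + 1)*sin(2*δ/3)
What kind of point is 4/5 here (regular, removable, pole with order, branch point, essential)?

There is no denominator, hence no pole anywhere.
The factor sin(2*δ/3) is entire.
So the germ continues analytically to 4/5.

The point is a regular point.


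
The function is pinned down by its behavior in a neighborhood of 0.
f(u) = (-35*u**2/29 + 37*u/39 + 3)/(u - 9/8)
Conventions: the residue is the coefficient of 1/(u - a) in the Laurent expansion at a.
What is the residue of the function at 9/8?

At the order-1 pole 9/8 set g(u) = (u - (9/8))*f(u) = -35*u**2/29 + 37*u/39 + 3.
Simple pole: residue = g(a) at a = 9/8, which is 61281/24128.

The residue is 61281/24128.


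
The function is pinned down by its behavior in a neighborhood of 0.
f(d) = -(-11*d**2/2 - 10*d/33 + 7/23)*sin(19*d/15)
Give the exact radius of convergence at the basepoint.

The radius of convergence is infinite.

The factor -sin(19*d/15) is entire and contributes no finite singular point.
The polynomial part has no poles.
No finite singular points: the Taylor series at 0 converges everywhere.


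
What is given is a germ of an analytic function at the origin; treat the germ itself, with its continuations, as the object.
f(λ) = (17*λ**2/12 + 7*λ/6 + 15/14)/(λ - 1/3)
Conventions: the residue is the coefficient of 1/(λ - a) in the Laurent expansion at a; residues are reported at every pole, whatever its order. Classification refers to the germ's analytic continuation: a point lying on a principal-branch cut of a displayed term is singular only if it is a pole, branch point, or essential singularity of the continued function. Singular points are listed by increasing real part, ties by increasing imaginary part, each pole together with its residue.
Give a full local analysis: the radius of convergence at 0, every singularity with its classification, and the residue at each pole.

Denominator factor (λ - 1/3): pole of order 1 at 1/3, modulus 1/3.
The radius of convergence is the smallest modulus among the singular points: 1/3.
At the order-1 pole 1/3 set g(λ) = (λ - (1/3))*f(λ) = 17*λ**2/12 + 7*λ/6 + 15/14.
Simple pole: residue = g(a) at a = 1/3, which is 1223/756.

Radius of convergence at 0: 1/3.
At 1/3: a pole of order 1; residue 1223/756.
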